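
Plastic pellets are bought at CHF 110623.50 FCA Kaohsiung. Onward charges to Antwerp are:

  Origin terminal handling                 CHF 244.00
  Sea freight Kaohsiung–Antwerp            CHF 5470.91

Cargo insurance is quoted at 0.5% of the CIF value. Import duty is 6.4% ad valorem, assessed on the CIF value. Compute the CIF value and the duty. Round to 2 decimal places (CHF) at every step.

CIF value: CHF 116923.03; import duty: CHF 7483.07

Let C be the CIF value. C = FCA price + pre-shipment costs + freight + 0.5% × C
C − 0.5% × C = 110623.50 + 244.00 + 5470.91
0.995 × C = 116338.41
C = 116338.41 / 0.995 = 116923.03
Insurance premium = 0.5% × 116923.03 = 584.62
Import duty = 116923.03 × 6.4% = 7483.07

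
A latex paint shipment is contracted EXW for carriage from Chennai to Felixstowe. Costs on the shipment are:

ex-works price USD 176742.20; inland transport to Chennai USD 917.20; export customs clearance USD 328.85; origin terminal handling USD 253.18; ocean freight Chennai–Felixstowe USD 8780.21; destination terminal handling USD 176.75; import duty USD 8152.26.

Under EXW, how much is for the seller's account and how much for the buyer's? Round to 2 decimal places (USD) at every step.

Seller: USD 176742.20; buyer: USD 18608.45

EXW: the seller makes goods available at their premises; the buyer bears all onward costs.
Seller's account: goods 176742.20 = 176742.20
Buyer's account: inland to port 917.20 + export clearance 328.85 + origin terminal 253.18 + freight 8780.21 + destination terminal 176.75 + duty 8152.26 = 18608.45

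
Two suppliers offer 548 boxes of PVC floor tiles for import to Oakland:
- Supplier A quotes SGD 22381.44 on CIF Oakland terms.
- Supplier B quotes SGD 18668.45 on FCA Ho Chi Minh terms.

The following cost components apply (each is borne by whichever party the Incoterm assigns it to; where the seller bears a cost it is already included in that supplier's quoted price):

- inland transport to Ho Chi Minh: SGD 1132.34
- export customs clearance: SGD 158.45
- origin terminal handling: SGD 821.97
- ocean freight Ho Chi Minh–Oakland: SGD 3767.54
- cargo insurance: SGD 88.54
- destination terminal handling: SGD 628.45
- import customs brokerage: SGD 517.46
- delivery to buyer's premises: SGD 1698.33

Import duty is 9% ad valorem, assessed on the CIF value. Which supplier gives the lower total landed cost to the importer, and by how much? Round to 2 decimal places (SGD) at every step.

Supplier A (CIF):
The CIF price already equals the CIF value: 22381.44
Import duty = 22381.44 × 9% = 2014.33
Buyer bears (A): 628.45 + 517.46 + 1698.33 = 2844.24
Landed cost (A) = invoice 22381.44 + 2844.24 + duty 2014.33 = 27240.01
Supplier B (FCA):
CIF value = FCA price + origin terminal + freight + insurance = 18668.45 + 821.97 + 3767.54 + 88.54 = 23346.50
Import duty = 23346.50 × 9% = 2101.19
Buyer bears (B): 821.97 + 3767.54 + 88.54 + 628.45 + 517.46 + 1698.33 = 7522.29
Landed cost (B) = invoice 18668.45 + 7522.29 + duty 2101.19 = 28291.93
Difference = |27240.01 − 28291.93| = 1051.92

Supplier A is cheaper by SGD 1051.92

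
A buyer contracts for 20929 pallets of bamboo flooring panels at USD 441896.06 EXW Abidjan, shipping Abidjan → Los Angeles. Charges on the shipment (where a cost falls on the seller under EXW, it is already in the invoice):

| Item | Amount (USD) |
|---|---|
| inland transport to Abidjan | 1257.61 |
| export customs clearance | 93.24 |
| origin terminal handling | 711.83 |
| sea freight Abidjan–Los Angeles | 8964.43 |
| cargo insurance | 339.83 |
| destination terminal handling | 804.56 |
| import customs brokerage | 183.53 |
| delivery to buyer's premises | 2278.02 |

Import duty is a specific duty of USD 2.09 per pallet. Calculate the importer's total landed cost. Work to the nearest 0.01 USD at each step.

EXW: the seller makes goods available at their premises; the buyer bears all onward costs.
CIF value = EXW price + inland to port + export clearance + origin terminal + freight + insurance = 441896.06 + 1257.61 + 93.24 + 711.83 + 8964.43 + 339.83 = 453263.00
Import duty = 20929 × 2.09 = 43741.61
Buyer bears: inland to port 1257.61 + export clearance 93.24 + origin terminal 711.83 + freight 8964.43 + insurance 339.83 + destination terminal 804.56 + brokerage 183.53 + delivery 2278.02 + duty 43741.61 = 58374.66
Landed cost = invoice 441896.06 + 58374.66 = 500270.72

Total landed cost: USD 500270.72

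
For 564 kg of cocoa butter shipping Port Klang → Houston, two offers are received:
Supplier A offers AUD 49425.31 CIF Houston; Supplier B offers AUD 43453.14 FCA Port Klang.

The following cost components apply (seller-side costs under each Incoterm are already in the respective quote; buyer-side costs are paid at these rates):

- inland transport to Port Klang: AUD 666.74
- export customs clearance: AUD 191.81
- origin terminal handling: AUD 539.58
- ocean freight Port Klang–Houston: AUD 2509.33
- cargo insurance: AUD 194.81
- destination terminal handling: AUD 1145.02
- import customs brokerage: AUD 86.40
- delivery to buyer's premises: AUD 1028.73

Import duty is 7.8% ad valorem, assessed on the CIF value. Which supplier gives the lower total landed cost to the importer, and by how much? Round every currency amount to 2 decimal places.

Supplier A (CIF):
The CIF price already equals the CIF value: 49425.31
Import duty = 49425.31 × 7.8% = 3855.17
Buyer bears (A): 1145.02 + 86.40 + 1028.73 = 2260.15
Landed cost (A) = invoice 49425.31 + 2260.15 + duty 3855.17 = 55540.63
Supplier B (FCA):
CIF value = FCA price + origin terminal + freight + insurance = 43453.14 + 539.58 + 2509.33 + 194.81 = 46696.86
Import duty = 46696.86 × 7.8% = 3642.36
Buyer bears (B): 539.58 + 2509.33 + 194.81 + 1145.02 + 86.40 + 1028.73 = 5503.87
Landed cost (B) = invoice 43453.14 + 5503.87 + duty 3642.36 = 52599.37
Difference = |55540.63 − 52599.37| = 2941.26

Supplier B is cheaper by AUD 2941.26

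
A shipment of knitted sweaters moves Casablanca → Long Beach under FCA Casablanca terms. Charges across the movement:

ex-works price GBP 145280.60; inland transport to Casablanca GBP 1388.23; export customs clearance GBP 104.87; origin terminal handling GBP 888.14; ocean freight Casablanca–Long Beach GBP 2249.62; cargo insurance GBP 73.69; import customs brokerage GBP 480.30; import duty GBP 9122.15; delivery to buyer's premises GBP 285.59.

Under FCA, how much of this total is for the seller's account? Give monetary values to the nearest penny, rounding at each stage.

Seller's account: GBP 146773.70

FCA: the seller delivers export-cleared goods to the carrier; the buyer bears costs from that point.
Seller's account: goods 145280.60 + inland to port 1388.23 + export clearance 104.87 = 146773.70
Buyer's account: origin terminal 888.14 + freight 2249.62 + insurance 73.69 + brokerage 480.30 + duty 9122.15 + delivery 285.59 = 13099.49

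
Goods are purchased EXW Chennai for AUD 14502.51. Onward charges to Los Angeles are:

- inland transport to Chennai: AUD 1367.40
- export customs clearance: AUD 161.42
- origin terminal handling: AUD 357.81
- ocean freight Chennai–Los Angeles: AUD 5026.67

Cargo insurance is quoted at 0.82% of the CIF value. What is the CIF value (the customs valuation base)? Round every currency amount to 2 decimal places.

CIF value: AUD 21592.87

Let C be the CIF value. C = EXW price + pre-shipment costs + freight + 0.82% × C
C − 0.82% × C = 14502.51 + 1367.40 + 161.42 + 357.81 + 5026.67
0.9918 × C = 21415.81
C = 21415.81 / 0.9918 = 21592.87
Insurance premium = 0.82% × 21592.87 = 177.06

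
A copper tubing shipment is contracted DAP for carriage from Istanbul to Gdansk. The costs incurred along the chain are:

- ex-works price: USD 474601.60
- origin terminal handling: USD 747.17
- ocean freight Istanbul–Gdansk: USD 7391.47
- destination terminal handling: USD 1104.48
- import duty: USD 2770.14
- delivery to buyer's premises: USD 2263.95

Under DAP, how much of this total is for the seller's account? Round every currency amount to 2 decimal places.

DAP: the seller bears all costs to the named destination except import duty and clearance.
Seller's account: goods 474601.60 + origin terminal 747.17 + freight 7391.47 + destination terminal 1104.48 + delivery 2263.95 = 486108.67
Buyer's account: duty 2770.14 = 2770.14

Seller's account: USD 486108.67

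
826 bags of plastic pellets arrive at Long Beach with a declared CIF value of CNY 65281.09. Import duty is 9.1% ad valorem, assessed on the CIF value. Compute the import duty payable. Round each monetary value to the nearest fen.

Import duty: CNY 5940.58

Import duty = 65281.09 × 9.1% = 5940.58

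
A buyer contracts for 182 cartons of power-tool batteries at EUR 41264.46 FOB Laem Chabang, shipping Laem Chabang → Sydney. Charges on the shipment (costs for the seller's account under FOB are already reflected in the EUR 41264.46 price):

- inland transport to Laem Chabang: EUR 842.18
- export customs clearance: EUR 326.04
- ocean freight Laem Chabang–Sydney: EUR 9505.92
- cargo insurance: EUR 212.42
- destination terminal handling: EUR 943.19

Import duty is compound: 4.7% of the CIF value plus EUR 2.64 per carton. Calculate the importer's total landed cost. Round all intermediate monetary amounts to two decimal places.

Total landed cost: EUR 54802.66

FOB: the seller bears costs until goods are on board at the origin port; the buyer bears freight, insurance and all costs thereafter.
Already in the invoice (seller's account under FOB): inland to port, export clearance — exclude.
CIF value = FOB price + freight + insurance = 41264.46 + 9505.92 + 212.42 = 50982.80
Ad valorem component: 50982.80 × 4.7% = 2396.19
Specific component: 182 × 2.64 = 480.48
Import duty = 2396.19 + 480.48 = 2876.67
Buyer bears: freight 9505.92 + insurance 212.42 + destination terminal 943.19 + duty 2876.67 = 13538.20
Landed cost = invoice 41264.46 + 13538.20 = 54802.66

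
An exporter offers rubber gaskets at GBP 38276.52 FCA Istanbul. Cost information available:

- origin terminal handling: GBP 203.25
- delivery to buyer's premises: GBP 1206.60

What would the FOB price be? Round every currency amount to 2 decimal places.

FOB price: GBP 38479.77

Not relevant to the conversion: delivery — on the buyer under both terms; not part of either seller's price.
From FCA to FOB, the seller additionally bears: origin terminal.
FOB price = 38276.52 + 203.25 = 38479.77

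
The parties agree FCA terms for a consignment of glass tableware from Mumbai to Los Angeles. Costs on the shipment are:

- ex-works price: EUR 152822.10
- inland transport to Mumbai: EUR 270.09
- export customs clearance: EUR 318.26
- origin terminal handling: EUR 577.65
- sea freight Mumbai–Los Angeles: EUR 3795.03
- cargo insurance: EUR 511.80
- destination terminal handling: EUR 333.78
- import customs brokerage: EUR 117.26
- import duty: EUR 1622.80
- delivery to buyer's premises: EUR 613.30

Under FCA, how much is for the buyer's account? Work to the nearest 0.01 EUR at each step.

Buyer's account: EUR 7571.62

FCA: the seller delivers export-cleared goods to the carrier; the buyer bears costs from that point.
Seller's account: goods 152822.10 + inland to port 270.09 + export clearance 318.26 = 153410.45
Buyer's account: origin terminal 577.65 + freight 3795.03 + insurance 511.80 + destination terminal 333.78 + brokerage 117.26 + duty 1622.80 + delivery 613.30 = 7571.62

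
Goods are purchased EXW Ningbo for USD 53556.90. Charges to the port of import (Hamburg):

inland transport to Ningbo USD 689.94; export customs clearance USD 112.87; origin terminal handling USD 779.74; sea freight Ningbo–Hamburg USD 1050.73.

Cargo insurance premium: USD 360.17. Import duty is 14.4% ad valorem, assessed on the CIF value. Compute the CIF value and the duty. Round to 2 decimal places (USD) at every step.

CIF = EXW price + pre-shipment costs + freight + insurance
CIF = 53556.90 + 689.94 + 112.87 + 779.74 + 1050.73 + 360.17 = 56550.35
Import duty = 56550.35 × 14.4% = 8143.25

CIF value: USD 56550.35; import duty: USD 8143.25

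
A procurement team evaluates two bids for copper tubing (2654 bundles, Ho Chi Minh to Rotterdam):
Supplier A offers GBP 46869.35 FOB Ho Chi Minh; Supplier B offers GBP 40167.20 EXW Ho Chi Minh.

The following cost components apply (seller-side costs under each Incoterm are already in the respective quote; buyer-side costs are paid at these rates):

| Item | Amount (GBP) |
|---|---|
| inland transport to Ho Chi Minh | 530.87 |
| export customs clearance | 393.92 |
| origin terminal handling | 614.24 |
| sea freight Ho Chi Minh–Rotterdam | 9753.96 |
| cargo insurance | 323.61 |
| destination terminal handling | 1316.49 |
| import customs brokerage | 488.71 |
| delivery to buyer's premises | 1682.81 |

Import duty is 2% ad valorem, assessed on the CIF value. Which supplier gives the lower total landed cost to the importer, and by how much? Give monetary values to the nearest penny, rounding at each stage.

Supplier A (FOB):
CIF value = FOB price + freight + insurance = 46869.35 + 9753.96 + 323.61 = 56946.92
Import duty = 56946.92 × 2% = 1138.94
Buyer bears (A): 9753.96 + 323.61 + 1316.49 + 488.71 + 1682.81 = 13565.58
Landed cost (A) = invoice 46869.35 + 13565.58 + duty 1138.94 = 61573.87
Supplier B (EXW):
CIF value = EXW price + inland to port + export clearance + origin terminal + freight + insurance = 40167.20 + 530.87 + 393.92 + 614.24 + 9753.96 + 323.61 = 51783.80
Import duty = 51783.80 × 2% = 1035.68
Buyer bears (B): 530.87 + 393.92 + 614.24 + 9753.96 + 323.61 + 1316.49 + 488.71 + 1682.81 = 15104.61
Landed cost (B) = invoice 40167.20 + 15104.61 + duty 1035.68 = 56307.49
Difference = |61573.87 − 56307.49| = 5266.38

Supplier B is cheaper by GBP 5266.38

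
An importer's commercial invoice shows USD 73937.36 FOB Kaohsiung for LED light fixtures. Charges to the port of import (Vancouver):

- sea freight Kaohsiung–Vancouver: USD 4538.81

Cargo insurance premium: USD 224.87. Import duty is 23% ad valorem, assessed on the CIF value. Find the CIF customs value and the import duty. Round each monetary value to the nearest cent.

CIF = FOB price + freight + insurance
CIF = 73937.36 + 4538.81 + 224.87 = 78701.04
Import duty = 78701.04 × 23% = 18101.24

CIF value: USD 78701.04; import duty: USD 18101.24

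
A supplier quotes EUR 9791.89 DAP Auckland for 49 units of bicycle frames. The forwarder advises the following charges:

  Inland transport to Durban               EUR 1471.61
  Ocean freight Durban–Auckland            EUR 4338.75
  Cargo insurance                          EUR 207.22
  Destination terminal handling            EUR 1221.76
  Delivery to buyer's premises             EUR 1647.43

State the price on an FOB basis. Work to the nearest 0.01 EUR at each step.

FOB price: EUR 2376.73

Not relevant to the conversion: inland to port — on the seller under both DAP and FOB; already in the DAP price and stays in the FOB price.
From DAP to FOB, the seller no longer bears: freight, insurance, destination terminal, delivery.
FOB price = 9791.89 − 4338.75 − 207.22 − 1221.76 − 1647.43 = 2376.73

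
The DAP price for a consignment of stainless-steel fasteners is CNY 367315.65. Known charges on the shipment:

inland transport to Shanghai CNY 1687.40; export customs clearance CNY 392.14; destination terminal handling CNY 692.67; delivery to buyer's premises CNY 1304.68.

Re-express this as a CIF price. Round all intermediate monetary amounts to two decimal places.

CIF price: CNY 365318.30

Not relevant to the conversion: export clearance, inland to port — on the seller under both DAP and CIF; already in the DAP price and stays in the CIF price.
From DAP to CIF, the seller no longer bears: destination terminal, delivery.
CIF price = 367315.65 − 692.67 − 1304.68 = 365318.30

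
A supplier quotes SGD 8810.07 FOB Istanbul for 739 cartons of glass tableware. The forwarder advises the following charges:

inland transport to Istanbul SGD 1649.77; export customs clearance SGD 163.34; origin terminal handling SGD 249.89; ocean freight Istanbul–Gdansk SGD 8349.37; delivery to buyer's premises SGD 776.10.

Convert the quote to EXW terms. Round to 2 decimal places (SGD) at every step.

Not relevant to the conversion: freight, delivery — on the buyer under both terms; not part of either seller's price.
From FOB to EXW, the seller no longer bears: inland to port, export clearance, origin terminal.
EXW price = 8810.07 − 1649.77 − 163.34 − 249.89 = 6747.07

EXW price: SGD 6747.07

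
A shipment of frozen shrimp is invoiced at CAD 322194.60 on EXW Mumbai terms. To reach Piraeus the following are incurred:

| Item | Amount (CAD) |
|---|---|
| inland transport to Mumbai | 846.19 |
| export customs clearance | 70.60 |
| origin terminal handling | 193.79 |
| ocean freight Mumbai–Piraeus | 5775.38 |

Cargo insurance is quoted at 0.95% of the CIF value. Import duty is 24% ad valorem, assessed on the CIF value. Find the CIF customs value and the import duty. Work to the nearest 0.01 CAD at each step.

CIF value: CAD 332236.81; import duty: CAD 79736.83

Let C be the CIF value. C = EXW price + pre-shipment costs + freight + 0.95% × C
C − 0.95% × C = 322194.60 + 846.19 + 70.60 + 193.79 + 5775.38
0.9905 × C = 329080.56
C = 329080.56 / 0.9905 = 332236.81
Insurance premium = 0.95% × 332236.81 = 3156.25
Import duty = 332236.81 × 24% = 79736.83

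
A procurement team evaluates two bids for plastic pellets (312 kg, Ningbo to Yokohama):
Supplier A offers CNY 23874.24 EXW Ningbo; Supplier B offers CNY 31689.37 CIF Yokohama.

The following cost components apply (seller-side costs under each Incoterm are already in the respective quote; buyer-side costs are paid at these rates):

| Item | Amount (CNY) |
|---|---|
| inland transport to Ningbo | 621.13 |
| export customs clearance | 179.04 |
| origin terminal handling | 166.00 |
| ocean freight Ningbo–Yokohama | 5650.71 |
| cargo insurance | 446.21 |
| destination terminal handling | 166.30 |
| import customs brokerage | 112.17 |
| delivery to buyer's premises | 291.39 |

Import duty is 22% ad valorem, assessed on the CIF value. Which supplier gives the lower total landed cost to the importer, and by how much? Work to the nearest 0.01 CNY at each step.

Supplier A (EXW):
CIF value = EXW price + inland to port + export clearance + origin terminal + freight + insurance = 23874.24 + 621.13 + 179.04 + 166.00 + 5650.71 + 446.21 = 30937.33
Import duty = 30937.33 × 22% = 6806.21
Buyer bears (A): 621.13 + 179.04 + 166.00 + 5650.71 + 446.21 + 166.30 + 112.17 + 291.39 = 7632.95
Landed cost (A) = invoice 23874.24 + 7632.95 + duty 6806.21 = 38313.40
Supplier B (CIF):
The CIF price already equals the CIF value: 31689.37
Import duty = 31689.37 × 22% = 6971.66
Buyer bears (B): 166.30 + 112.17 + 291.39 = 569.86
Landed cost (B) = invoice 31689.37 + 569.86 + duty 6971.66 = 39230.89
Difference = |38313.40 − 39230.89| = 917.49

Supplier A is cheaper by CNY 917.49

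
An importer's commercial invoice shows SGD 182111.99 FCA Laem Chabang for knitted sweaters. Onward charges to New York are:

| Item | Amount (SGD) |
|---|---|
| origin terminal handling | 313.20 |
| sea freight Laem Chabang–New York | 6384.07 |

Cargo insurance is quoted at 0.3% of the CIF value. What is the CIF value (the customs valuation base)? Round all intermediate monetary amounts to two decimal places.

Let C be the CIF value. C = FCA price + pre-shipment costs + freight + 0.3% × C
C − 0.3% × C = 182111.99 + 313.20 + 6384.07
0.997 × C = 188809.26
C = 188809.26 / 0.997 = 189377.39
Insurance premium = 0.3% × 189377.39 = 568.13

CIF value: SGD 189377.39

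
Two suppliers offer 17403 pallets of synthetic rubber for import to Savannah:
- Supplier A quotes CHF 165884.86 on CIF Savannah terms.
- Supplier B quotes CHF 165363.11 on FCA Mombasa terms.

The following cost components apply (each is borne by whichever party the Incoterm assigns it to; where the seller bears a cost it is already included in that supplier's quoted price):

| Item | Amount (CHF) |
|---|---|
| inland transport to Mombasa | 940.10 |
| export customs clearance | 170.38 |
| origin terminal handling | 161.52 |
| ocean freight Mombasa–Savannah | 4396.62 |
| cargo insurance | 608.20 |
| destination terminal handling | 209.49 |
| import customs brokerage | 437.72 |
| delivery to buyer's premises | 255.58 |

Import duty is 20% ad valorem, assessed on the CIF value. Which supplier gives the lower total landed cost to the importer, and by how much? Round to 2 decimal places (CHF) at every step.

Supplier A (CIF):
The CIF price already equals the CIF value: 165884.86
Import duty = 165884.86 × 20% = 33176.97
Buyer bears (A): 209.49 + 437.72 + 255.58 = 902.79
Landed cost (A) = invoice 165884.86 + 902.79 + duty 33176.97 = 199964.62
Supplier B (FCA):
CIF value = FCA price + origin terminal + freight + insurance = 165363.11 + 161.52 + 4396.62 + 608.20 = 170529.45
Import duty = 170529.45 × 20% = 34105.89
Buyer bears (B): 161.52 + 4396.62 + 608.20 + 209.49 + 437.72 + 255.58 = 6069.13
Landed cost (B) = invoice 165363.11 + 6069.13 + duty 34105.89 = 205538.13
Difference = |199964.62 − 205538.13| = 5573.51

Supplier A is cheaper by CHF 5573.51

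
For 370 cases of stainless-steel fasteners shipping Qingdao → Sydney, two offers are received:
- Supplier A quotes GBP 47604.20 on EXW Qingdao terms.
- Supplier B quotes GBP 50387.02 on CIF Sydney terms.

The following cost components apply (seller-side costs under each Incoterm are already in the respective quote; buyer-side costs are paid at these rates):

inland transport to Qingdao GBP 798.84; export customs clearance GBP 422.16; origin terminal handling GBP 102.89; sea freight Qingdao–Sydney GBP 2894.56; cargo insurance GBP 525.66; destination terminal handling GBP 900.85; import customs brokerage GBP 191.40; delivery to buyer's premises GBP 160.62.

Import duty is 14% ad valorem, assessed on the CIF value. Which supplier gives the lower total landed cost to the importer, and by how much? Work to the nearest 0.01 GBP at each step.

Supplier B is cheaper by GBP 2235.87

Supplier A (EXW):
CIF value = EXW price + inland to port + export clearance + origin terminal + freight + insurance = 47604.20 + 798.84 + 422.16 + 102.89 + 2894.56 + 525.66 = 52348.31
Import duty = 52348.31 × 14% = 7328.76
Buyer bears (A): 798.84 + 422.16 + 102.89 + 2894.56 + 525.66 + 900.85 + 191.40 + 160.62 = 5996.98
Landed cost (A) = invoice 47604.20 + 5996.98 + duty 7328.76 = 60929.94
Supplier B (CIF):
The CIF price already equals the CIF value: 50387.02
Import duty = 50387.02 × 14% = 7054.18
Buyer bears (B): 900.85 + 191.40 + 160.62 = 1252.87
Landed cost (B) = invoice 50387.02 + 1252.87 + duty 7054.18 = 58694.07
Difference = |60929.94 − 58694.07| = 2235.87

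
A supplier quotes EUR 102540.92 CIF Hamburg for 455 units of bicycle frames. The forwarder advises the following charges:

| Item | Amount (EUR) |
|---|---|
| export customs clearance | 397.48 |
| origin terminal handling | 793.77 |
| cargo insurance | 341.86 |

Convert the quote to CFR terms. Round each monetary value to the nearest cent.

Not relevant to the conversion: origin terminal, export clearance — on the seller under both CIF and CFR; already in the CIF price and stays in the CFR price.
From CIF to CFR, the seller no longer bears: insurance.
CFR price = 102540.92 − 341.86 = 102199.06

CFR price: EUR 102199.06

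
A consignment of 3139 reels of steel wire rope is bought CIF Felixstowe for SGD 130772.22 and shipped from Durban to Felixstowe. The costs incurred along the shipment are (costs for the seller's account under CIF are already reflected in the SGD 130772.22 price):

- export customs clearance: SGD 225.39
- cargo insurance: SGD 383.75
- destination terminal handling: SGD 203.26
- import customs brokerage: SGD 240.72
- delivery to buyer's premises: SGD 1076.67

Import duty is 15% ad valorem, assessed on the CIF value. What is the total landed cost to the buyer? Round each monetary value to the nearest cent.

Total landed cost: SGD 151908.70

CIF: the seller pays costs through ocean freight and marine insurance to the destination port.
Already in the invoice (seller's account under CIF): export clearance, insurance — exclude.
The CIF price already equals the CIF value: 130772.22
Import duty = 130772.22 × 15% = 19615.83
Buyer bears: destination terminal 203.26 + brokerage 240.72 + delivery 1076.67 + duty 19615.83 = 21136.48
Landed cost = invoice 130772.22 + 21136.48 = 151908.70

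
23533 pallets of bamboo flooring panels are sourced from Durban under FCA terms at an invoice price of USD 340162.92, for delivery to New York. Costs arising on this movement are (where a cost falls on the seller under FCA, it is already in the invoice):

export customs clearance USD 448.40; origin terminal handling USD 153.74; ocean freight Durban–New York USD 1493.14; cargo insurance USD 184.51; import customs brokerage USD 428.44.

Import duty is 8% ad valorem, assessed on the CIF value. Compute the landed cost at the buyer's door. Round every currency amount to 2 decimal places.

Total landed cost: USD 369782.29

FCA: the seller delivers export-cleared goods to the carrier; the buyer bears costs from that point.
Already in the invoice (seller's account under FCA): export clearance — exclude.
CIF value = FCA price + origin terminal + freight + insurance = 340162.92 + 153.74 + 1493.14 + 184.51 = 341994.31
Import duty = 341994.31 × 8% = 27359.54
Buyer bears: origin terminal 153.74 + freight 1493.14 + insurance 184.51 + brokerage 428.44 + duty 27359.54 = 29619.37
Landed cost = invoice 340162.92 + 29619.37 = 369782.29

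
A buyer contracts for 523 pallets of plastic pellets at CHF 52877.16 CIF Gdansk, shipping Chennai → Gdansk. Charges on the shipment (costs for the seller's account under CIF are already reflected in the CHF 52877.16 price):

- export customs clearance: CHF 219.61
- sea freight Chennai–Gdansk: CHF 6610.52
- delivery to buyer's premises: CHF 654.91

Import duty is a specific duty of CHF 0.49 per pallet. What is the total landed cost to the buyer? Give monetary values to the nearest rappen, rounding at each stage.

Total landed cost: CHF 53788.34

CIF: the seller pays costs through ocean freight and marine insurance to the destination port.
Already in the invoice (seller's account under CIF): export clearance, freight — exclude.
The CIF price already equals the CIF value: 52877.16
Import duty = 523 × 0.49 = 256.27
Buyer bears: delivery 654.91 + duty 256.27 = 911.18
Landed cost = invoice 52877.16 + 911.18 = 53788.34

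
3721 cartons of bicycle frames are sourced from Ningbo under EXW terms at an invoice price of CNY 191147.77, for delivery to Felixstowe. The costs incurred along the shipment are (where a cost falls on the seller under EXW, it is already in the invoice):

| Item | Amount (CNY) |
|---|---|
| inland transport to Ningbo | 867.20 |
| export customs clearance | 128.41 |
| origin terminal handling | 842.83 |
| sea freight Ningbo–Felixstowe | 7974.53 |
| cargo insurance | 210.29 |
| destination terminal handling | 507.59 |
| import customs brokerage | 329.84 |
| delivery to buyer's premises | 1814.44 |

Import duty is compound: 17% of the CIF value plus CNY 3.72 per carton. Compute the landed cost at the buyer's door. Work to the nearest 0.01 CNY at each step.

EXW: the seller makes goods available at their premises; the buyer bears all onward costs.
CIF value = EXW price + inland to port + export clearance + origin terminal + freight + insurance = 191147.77 + 867.20 + 128.41 + 842.83 + 7974.53 + 210.29 = 201171.03
Ad valorem component: 201171.03 × 17% = 34199.08
Specific component: 3721 × 3.72 = 13842.12
Import duty = 34199.08 + 13842.12 = 48041.20
Buyer bears: inland to port 867.20 + export clearance 128.41 + origin terminal 842.83 + freight 7974.53 + insurance 210.29 + destination terminal 507.59 + brokerage 329.84 + delivery 1814.44 + duty 48041.20 = 60716.33
Landed cost = invoice 191147.77 + 60716.33 = 251864.10

Total landed cost: CNY 251864.10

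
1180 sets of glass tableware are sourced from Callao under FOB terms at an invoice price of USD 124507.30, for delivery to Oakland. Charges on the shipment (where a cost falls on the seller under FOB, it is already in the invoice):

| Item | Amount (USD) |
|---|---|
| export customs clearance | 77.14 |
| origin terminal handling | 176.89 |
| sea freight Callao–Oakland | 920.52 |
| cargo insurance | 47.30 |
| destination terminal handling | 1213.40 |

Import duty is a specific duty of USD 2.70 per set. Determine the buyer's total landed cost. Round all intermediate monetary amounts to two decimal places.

Total landed cost: USD 129874.52

FOB: the seller bears costs until goods are on board at the origin port; the buyer bears freight, insurance and all costs thereafter.
Already in the invoice (seller's account under FOB): export clearance, origin terminal — exclude.
CIF value = FOB price + freight + insurance = 124507.30 + 920.52 + 47.30 = 125475.12
Import duty = 1180 × 2.70 = 3186.00
Buyer bears: freight 920.52 + insurance 47.30 + destination terminal 1213.40 + duty 3186.00 = 5367.22
Landed cost = invoice 124507.30 + 5367.22 = 129874.52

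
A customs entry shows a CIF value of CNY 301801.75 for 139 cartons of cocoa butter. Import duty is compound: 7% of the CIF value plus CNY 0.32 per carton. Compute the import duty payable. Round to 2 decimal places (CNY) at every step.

Import duty: CNY 21170.60

Ad valorem component: 301801.75 × 7% = 21126.12
Specific component: 139 × 0.32 = 44.48
Import duty = 21126.12 + 44.48 = 21170.60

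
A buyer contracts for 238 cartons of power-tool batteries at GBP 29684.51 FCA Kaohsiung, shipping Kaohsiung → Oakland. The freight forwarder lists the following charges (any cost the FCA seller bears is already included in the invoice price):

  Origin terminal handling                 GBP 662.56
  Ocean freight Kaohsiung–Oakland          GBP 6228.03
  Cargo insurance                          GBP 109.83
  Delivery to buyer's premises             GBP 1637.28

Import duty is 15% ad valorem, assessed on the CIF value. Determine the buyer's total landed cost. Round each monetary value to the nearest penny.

FCA: the seller delivers export-cleared goods to the carrier; the buyer bears costs from that point.
CIF value = FCA price + origin terminal + freight + insurance = 29684.51 + 662.56 + 6228.03 + 109.83 = 36684.93
Import duty = 36684.93 × 15% = 5502.74
Buyer bears: origin terminal 662.56 + freight 6228.03 + insurance 109.83 + delivery 1637.28 + duty 5502.74 = 14140.44
Landed cost = invoice 29684.51 + 14140.44 = 43824.95

Total landed cost: GBP 43824.95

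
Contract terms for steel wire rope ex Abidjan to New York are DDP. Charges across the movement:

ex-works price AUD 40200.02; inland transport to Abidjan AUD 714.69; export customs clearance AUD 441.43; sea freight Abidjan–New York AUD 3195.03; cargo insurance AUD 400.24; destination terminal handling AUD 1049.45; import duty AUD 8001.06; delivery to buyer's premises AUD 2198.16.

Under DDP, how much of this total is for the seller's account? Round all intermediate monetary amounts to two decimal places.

DDP: the seller bears all costs including import duty.
Seller's account: goods 40200.02 + inland to port 714.69 + export clearance 441.43 + freight 3195.03 + insurance 400.24 + destination terminal 1049.45 + duty 8001.06 + delivery 2198.16 = 56200.08
Buyer's account: 0.00

Seller's account: AUD 56200.08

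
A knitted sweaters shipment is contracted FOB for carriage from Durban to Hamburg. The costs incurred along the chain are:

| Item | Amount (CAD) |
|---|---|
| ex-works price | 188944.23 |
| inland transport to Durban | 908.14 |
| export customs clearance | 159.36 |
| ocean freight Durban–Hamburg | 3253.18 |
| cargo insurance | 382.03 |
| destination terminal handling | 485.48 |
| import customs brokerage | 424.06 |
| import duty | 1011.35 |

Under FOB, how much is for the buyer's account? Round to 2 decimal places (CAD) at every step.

Buyer's account: CAD 5556.10

FOB: the seller bears costs until goods are on board at the origin port; the buyer bears freight, insurance and all costs thereafter.
Seller's account: goods 188944.23 + inland to port 908.14 + export clearance 159.36 = 190011.73
Buyer's account: freight 3253.18 + insurance 382.03 + destination terminal 485.48 + brokerage 424.06 + duty 1011.35 = 5556.10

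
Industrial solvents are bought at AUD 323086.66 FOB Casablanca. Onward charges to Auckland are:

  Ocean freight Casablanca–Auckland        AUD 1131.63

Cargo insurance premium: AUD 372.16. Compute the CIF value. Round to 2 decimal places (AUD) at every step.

CIF value: AUD 324590.45

CIF = FOB price + freight + insurance
CIF = 323086.66 + 1131.63 + 372.16 = 324590.45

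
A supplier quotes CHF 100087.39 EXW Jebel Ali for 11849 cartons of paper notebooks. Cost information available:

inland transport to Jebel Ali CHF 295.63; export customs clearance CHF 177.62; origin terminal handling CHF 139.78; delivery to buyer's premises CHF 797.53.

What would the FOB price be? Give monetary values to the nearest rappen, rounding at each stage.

Not relevant to the conversion: delivery — on the buyer under both terms; not part of either seller's price.
From EXW to FOB, the seller additionally bears: inland to port, export clearance, origin terminal.
FOB price = 100087.39 + 295.63 + 177.62 + 139.78 = 100700.42

FOB price: CHF 100700.42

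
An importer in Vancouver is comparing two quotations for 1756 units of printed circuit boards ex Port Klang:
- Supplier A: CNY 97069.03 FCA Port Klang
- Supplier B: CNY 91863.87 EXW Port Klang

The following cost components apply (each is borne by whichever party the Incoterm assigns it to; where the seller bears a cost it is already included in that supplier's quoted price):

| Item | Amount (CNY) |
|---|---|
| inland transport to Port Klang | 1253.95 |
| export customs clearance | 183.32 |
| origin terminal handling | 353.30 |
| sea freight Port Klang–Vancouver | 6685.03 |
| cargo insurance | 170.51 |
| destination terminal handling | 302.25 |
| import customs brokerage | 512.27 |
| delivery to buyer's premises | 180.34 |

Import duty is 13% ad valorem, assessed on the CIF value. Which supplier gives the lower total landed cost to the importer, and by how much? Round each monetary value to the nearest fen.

Supplier B is cheaper by CNY 4257.71

Supplier A (FCA):
CIF value = FCA price + origin terminal + freight + insurance = 97069.03 + 353.30 + 6685.03 + 170.51 = 104277.87
Import duty = 104277.87 × 13% = 13556.12
Buyer bears (A): 353.30 + 6685.03 + 170.51 + 302.25 + 512.27 + 180.34 = 8203.70
Landed cost (A) = invoice 97069.03 + 8203.70 + duty 13556.12 = 118828.85
Supplier B (EXW):
CIF value = EXW price + inland to port + export clearance + origin terminal + freight + insurance = 91863.87 + 1253.95 + 183.32 + 353.30 + 6685.03 + 170.51 = 100509.98
Import duty = 100509.98 × 13% = 13066.30
Buyer bears (B): 1253.95 + 183.32 + 353.30 + 6685.03 + 170.51 + 302.25 + 512.27 + 180.34 = 9640.97
Landed cost (B) = invoice 91863.87 + 9640.97 + duty 13066.30 = 114571.14
Difference = |118828.85 − 114571.14| = 4257.71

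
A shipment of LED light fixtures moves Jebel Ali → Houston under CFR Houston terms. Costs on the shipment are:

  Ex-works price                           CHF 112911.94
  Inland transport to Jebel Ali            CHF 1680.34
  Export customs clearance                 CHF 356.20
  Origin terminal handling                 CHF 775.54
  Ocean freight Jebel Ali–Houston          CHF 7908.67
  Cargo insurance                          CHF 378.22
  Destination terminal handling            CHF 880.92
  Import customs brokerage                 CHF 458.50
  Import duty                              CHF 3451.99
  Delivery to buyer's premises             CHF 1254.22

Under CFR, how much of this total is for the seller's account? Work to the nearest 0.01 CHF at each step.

CFR: the seller pays costs through ocean freight to the destination port, but not insurance.
Seller's account: goods 112911.94 + inland to port 1680.34 + export clearance 356.20 + origin terminal 775.54 + freight 7908.67 = 123632.69
Buyer's account: insurance 378.22 + destination terminal 880.92 + brokerage 458.50 + duty 3451.99 + delivery 1254.22 = 6423.85

Seller's account: CHF 123632.69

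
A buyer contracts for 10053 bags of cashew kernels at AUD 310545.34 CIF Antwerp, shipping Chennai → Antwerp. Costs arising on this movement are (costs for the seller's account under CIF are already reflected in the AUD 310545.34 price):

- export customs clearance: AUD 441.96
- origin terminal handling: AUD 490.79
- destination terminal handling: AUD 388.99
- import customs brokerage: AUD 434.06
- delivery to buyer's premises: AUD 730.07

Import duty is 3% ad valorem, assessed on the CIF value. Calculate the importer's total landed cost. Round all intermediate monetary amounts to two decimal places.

Total landed cost: AUD 321414.82

CIF: the seller pays costs through ocean freight and marine insurance to the destination port.
Already in the invoice (seller's account under CIF): export clearance, origin terminal — exclude.
The CIF price already equals the CIF value: 310545.34
Import duty = 310545.34 × 3% = 9316.36
Buyer bears: destination terminal 388.99 + brokerage 434.06 + delivery 730.07 + duty 9316.36 = 10869.48
Landed cost = invoice 310545.34 + 10869.48 = 321414.82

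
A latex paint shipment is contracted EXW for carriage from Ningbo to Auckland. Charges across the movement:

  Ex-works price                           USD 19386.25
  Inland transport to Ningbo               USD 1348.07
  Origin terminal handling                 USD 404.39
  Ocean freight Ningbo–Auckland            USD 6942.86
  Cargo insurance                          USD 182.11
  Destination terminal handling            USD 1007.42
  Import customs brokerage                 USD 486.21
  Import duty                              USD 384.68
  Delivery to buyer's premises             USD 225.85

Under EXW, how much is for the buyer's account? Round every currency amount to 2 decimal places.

EXW: the seller makes goods available at their premises; the buyer bears all onward costs.
Seller's account: goods 19386.25 = 19386.25
Buyer's account: inland to port 1348.07 + origin terminal 404.39 + freight 6942.86 + insurance 182.11 + destination terminal 1007.42 + brokerage 486.21 + duty 384.68 + delivery 225.85 = 10981.59

Buyer's account: USD 10981.59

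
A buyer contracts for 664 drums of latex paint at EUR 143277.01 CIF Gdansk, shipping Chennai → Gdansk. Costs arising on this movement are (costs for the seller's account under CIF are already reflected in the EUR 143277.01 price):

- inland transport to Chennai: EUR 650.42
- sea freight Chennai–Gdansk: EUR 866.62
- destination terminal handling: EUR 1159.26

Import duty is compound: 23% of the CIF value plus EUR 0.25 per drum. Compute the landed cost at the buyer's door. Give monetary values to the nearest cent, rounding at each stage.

CIF: the seller pays costs through ocean freight and marine insurance to the destination port.
Already in the invoice (seller's account under CIF): inland to port, freight — exclude.
The CIF price already equals the CIF value: 143277.01
Ad valorem component: 143277.01 × 23% = 32953.71
Specific component: 664 × 0.25 = 166.00
Import duty = 32953.71 + 166.00 = 33119.71
Buyer bears: destination terminal 1159.26 + duty 33119.71 = 34278.97
Landed cost = invoice 143277.01 + 34278.97 = 177555.98

Total landed cost: EUR 177555.98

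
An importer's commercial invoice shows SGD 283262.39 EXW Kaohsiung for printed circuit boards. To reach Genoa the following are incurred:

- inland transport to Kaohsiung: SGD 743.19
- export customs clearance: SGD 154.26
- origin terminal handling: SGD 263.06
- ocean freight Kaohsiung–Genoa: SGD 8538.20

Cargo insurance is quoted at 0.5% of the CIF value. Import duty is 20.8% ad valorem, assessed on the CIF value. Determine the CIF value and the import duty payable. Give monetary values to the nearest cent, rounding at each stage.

CIF value: SGD 294433.27; import duty: SGD 61242.12

Let C be the CIF value. C = EXW price + pre-shipment costs + freight + 0.5% × C
C − 0.5% × C = 283262.39 + 743.19 + 154.26 + 263.06 + 8538.20
0.995 × C = 292961.10
C = 292961.10 / 0.995 = 294433.27
Insurance premium = 0.5% × 294433.27 = 1472.17
Import duty = 294433.27 × 20.8% = 61242.12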